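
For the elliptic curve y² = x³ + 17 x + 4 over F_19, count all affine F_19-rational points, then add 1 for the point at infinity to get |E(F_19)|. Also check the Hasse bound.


Affine points = {(0, 2), (0, 17), (3, 5), (3, 14), (5, 9), (5, 10), (8, 5), (8, 14), (12, 6), (12, 13), (13, 3), (13, 16), (15, 9), (15, 10), (17, 0), (18, 9), (18, 10)}; affine count = 17; |E(F_19)| = 18.

Discriminant check: Δ ∝ 4a³ + 27b² = 4·17³ + 27·4² = 4·4913 + 27·16 ≡ 1 (mod 19). Nonzero ⇒ E is nonsingular.
For each x ∈ F_19, compute rhs = x³ + 17·x + 4 mod 19, then count y ∈ F_19 with y² ≡ rhs.
  x = 0: rhs = 4, matching y values: 2, 17 (2 points).
  x = 1: rhs = 3, matching y values: none (0 points).
  x = 2: rhs = 8, matching y values: none (0 points).
  x = 3: rhs = 6, matching y values: 5, 14 (2 points).
  x = 4: rhs = 3, matching y values: none (0 points).
  x = 5: rhs = 5, matching y values: 9, 10 (2 points).
  x = 6: rhs = 18, matching y values: none (0 points).
  x = 7: rhs = 10, matching y values: none (0 points).
  x = 8: rhs = 6, matching y values: 5, 14 (2 points).
  x = 9: rhs = 12, matching y values: none (0 points).
  x = 10: rhs = 15, matching y values: none (0 points).
  x = 11: rhs = 2, matching y values: none (0 points).
  x = 12: rhs = 17, matching y values: 6, 13 (2 points).
  x = 13: rhs = 9, matching y values: 3, 16 (2 points).
  x = 14: rhs = 3, matching y values: none (0 points).
  x = 15: rhs = 5, matching y values: 9, 10 (2 points).
  x = 16: rhs = 2, matching y values: none (0 points).
  x = 17: rhs = 0, matching y values: 0 (1 points).
  x = 18: rhs = 5, matching y values: 9, 10 (2 points).
Total affine count: 17.
Full point count |E(F_19)| = 17 + 1 = 18.
Hasse bound: |18 − (19+1)| = |-2| = 2 ≤ 2√19 ≈ 8.7178 ✓.


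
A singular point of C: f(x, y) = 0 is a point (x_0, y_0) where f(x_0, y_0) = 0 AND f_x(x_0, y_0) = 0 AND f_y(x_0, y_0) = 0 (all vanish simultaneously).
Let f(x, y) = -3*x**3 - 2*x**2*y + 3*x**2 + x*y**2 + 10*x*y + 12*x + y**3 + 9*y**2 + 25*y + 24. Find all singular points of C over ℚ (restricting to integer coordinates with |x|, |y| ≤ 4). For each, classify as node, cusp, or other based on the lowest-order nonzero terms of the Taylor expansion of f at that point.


Singular points: {(1, -3)}; classification: cusp.

Compute partial derivatives:
  f_x = -9*x**2 - 4*x*y + 6*x + y**2 + 10*y + 12.
  f_y = -2*x**2 + 2*x*y + 10*x + 3*y**2 + 18*y + 25.
Scan x_0 ∈ {−4, ..., 4}. For each x_0, f_y(x_0, y) is a polynomial in y; find its integer roots y ∈ {−4, ..., 4}, then test f_x and f at those candidates.
  x = -4: f_y(-4, y) = 3*y**2 + 10*y - 47; no integer root y with |y| ≤ 4.
  x = -3: f_y(-3, y) = 3*y**2 + 12*y - 23; no integer root y with |y| ≤ 4.
  x = -2: f_y(-2, y) = 3*y**2 + 14*y - 3; no integer root y with |y| ≤ 4.
  x = -1: f_y(-1, y) = 3*y**2 + 16*y + 13; vanishes at y ∈ {-1}. (-1, -1): f_x = -16 ≠ 0.
  x = 0: f_y(0, y) = 3*y**2 + 18*y + 25; no integer root y with |y| ≤ 4.
  x = 1: f_y(1, y) = 3*y**2 + 20*y + 33; vanishes at y ∈ {-3}. (1, -3): f_x = 0, f = 0 — SINGULAR.
  x = 2: f_y(2, y) = 3*y**2 + 22*y + 37; no integer root y with |y| ≤ 4.
  x = 3: f_y(3, y) = 3*y**2 + 24*y + 37; no integer root y with |y| ≤ 4.
  x = 4: f_y(4, y) = 3*y**2 + 26*y + 33; no integer root y with |y| ≤ 4.
Only singular point on the grid: (1, -3).
Classify: substitute x = 1 + u, y = -3 + v and expand: f = -3*u**3 - 2*u**2*v + u*v**2 + v**3 + v**2.
No constant or linear terms (consistent with a singular point). Quadratic part: v**2. Cubic part: -3*u**3 - 2*u**2*v + u*v**2 + v**3.
The quadratic part v**2 is a perfect square, so there is a single (double) tangent line v = 0, i.e. y = -3. Restricting the cubic part to that line (v = 0) leaves -3*u**3 ≠ 0, so f is not divisible by v and the branch is v² ≈ 3*u**3 to lowest order — this is a cusp.
Classification: cusp.


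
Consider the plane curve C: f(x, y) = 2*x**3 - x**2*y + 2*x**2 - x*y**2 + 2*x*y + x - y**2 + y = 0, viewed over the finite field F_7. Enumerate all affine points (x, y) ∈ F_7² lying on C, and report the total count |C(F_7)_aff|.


Affine F_7-points: {(0, 0), (0, 1), (1, 3), (1, 5), (3, 5), (4, 3), (4, 4), (6, 3)}; count = 8.

For each of the 49 pairs (x, y) ∈ F_7², evaluate f(x, y) mod 7. Record the zeros.
  x = 0: [0↦0, 1↦0, 2↦5, 3↦1, 4↦2, 5↦1, 6↦5]  zeros at y ∈ {0, 1}
  x = 1: [0↦5, 1↦5, 2↦1, 3↦0, 4↦2, 5↦0, 6↦1]  zeros at y ∈ {3, 5}
  x = 2: [0↦5, 1↦3, 2↦2, 3↦2, 4↦3, 5↦5, 6↦1]  zeros at y ∈ ∅
  x = 3: [0↦5, 1↦6, 2↦6, 3↦5, 4↦3, 5↦0, 6↦3]  zeros at y ∈ {5}
  x = 4: [0↦3, 1↦5, 2↦4, 3↦0, 4↦0, 5↦4, 6↦5]  zeros at y ∈ {3, 4}
  x = 5: [0↦4, 1↦5, 2↦1, 3↦6, 4↦6, 5↦1, 6↦5]  zeros at y ∈ ∅
  x = 6: [0↦6, 1↦4, 2↦2, 3↦0, 4↦5, 5↦3, 6↦1]  zeros at y ∈ {3}
Collecting zeros: affine points = {(0, 0), (0, 1), (1, 3), (1, 5), (3, 5), (4, 3), (4, 4), (6, 3)}.
Total count |C(F_7)_aff| = 8.


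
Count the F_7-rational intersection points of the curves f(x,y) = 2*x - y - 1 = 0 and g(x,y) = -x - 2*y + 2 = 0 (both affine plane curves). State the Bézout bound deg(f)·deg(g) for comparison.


Common zeros: {(5, 2)}; count = 1; Bézout bound = 1.

deg(f) = 1, deg(g) = 1, so Bézout bound = 1.
Scan x ∈ F_7. For each x, list the y ∈ F_7 with f(x, y) ≡ 0 and those with g(x, y) ≡ 0 (mod 7); the common zeros in that column are the intersection.
  x = 0: f ≡ 0 at y ∈ {6}; g ≡ 0 at y ∈ {1}; common: ∅.
  x = 1: f ≡ 0 at y ∈ {1}; g ≡ 0 at y ∈ {4}; common: ∅.
  x = 2: f ≡ 0 at y ∈ {3}; g ≡ 0 at y ∈ {0}; common: ∅.
  x = 3: f ≡ 0 at y ∈ {5}; g ≡ 0 at y ∈ {3}; common: ∅.
  x = 4: f ≡ 0 at y ∈ {0}; g ≡ 0 at y ∈ {6}; common: ∅.
  x = 5: f ≡ 0 at y ∈ {2}; g ≡ 0 at y ∈ {2}; common: {2}.
  x = 6: f ≡ 0 at y ∈ {4}; g ≡ 0 at y ∈ {5}; common: ∅.
Collecting: common zeros = {(5, 2)}, so the count is 1.
Comparison with the Bézout bound: 1 ≤ 1 = deg(f)·deg(g), as expected for curves with no common component (the bound is attained).


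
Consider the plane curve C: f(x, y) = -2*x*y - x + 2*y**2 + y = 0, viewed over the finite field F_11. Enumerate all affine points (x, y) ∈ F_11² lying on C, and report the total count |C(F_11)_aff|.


Affine F_11-points: {(0, 0), (0, 5), (1, 1), (1, 5), (2, 2), (2, 5), (3, 3), (3, 5), (4, 4), (4, 5), (5, 5), (6, 5), (6, 6), (7, 5), (7, 7), (8, 5), (8, 8), (9, 5), (9, 9), (10, 5), (10, 10)}; count = 21.

For each of the 121 pairs (x, y) ∈ F_11², evaluate f(x, y) mod 11. Record the zeros.
  x = 0: [0↦0, 1↦3, 2↦10, 3↦10, 4↦3, 5↦0, 6↦1, 7↦6, 8↦4, 9↦6, 10↦1]  zeros at y ∈ {0, 5}
  x = 1: [0↦10, 1↦0, 2↦5, 3↦3, 4↦5, 5↦0, 6↦10, 7↦2, 8↦9, 9↦9, 10↦2]  zeros at y ∈ {1, 5}
  x = 2: [0↦9, 1↦8, 2↦0, 3↦7, 4↦7, 5↦0, 6↦8, 7↦9, 8↦3, 9↦1, 10↦3]  zeros at y ∈ {2, 5}
  x = 3: [0↦8, 1↦5, 2↦6, 3↦0, 4↦9, 5↦0, 6↦6, 7↦5, 8↦8, 9↦4, 10↦4]  zeros at y ∈ {3, 5}
  x = 4: [0↦7, 1↦2, 2↦1, 3↦4, 4↦0, 5↦0, 6↦4, 7↦1, 8↦2, 9↦7, 10↦5]  zeros at y ∈ {4, 5}
  x = 5: [0↦6, 1↦10, 2↦7, 3↦8, 4↦2, 5↦0, 6↦2, 7↦8, 8↦7, 9↦10, 10↦6]  zeros at y ∈ {5}
  x = 6: [0↦5, 1↦7, 2↦2, 3↦1, 4↦4, 5↦0, 6↦0, 7↦4, 8↦1, 9↦2, 10↦7]  zeros at y ∈ {5, 6}
  x = 7: [0↦4, 1↦4, 2↦8, 3↦5, 4↦6, 5↦0, 6↦9, 7↦0, 8↦6, 9↦5, 10↦8]  zeros at y ∈ {5, 7}
  x = 8: [0↦3, 1↦1, 2↦3, 3↦9, 4↦8, 5↦0, 6↦7, 7↦7, 8↦0, 9↦8, 10↦9]  zeros at y ∈ {5, 8}
  x = 9: [0↦2, 1↦9, 2↦9, 3↦2, 4↦10, 5↦0, 6↦5, 7↦3, 8↦5, 9↦0, 10↦10]  zeros at y ∈ {5, 9}
  x = 10: [0↦1, 1↦6, 2↦4, 3↦6, 4↦1, 5↦0, 6↦3, 7↦10, 8↦10, 9↦3, 10↦0]  zeros at y ∈ {5, 10}
Collecting zeros: affine points = {(0, 0), (0, 5), (1, 1), (1, 5), (2, 2), (2, 5), (3, 3), (3, 5), (4, 4), (4, 5), (5, 5), (6, 5), (6, 6), (7, 5), (7, 7), (8, 5), (8, 8), (9, 5), (9, 9), (10, 5), (10, 10)}.
Total count |C(F_11)_aff| = 21.


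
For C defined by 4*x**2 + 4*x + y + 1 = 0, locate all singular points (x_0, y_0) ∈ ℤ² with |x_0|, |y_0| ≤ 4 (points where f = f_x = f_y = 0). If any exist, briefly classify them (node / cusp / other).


No singular points in the scanned grid; C is smooth there.

Compute partial derivatives:
  f_x = 8*x + 4.
  f_y = 1.
f_y = 1 is a nonzero constant, so f_y never vanishes: no point (x, y) can satisfy f = f_x = f_y = 0. In particular no (x, y) ∈ {−4, ..., 4}² is singular; the curve is smooth.


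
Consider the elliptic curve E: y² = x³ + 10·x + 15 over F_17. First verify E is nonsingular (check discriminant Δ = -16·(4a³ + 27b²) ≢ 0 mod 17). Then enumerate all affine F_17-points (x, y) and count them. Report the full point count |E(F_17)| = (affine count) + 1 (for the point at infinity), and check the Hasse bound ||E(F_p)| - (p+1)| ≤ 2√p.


Affine points = {(0, 7), (0, 10), (1, 3), (1, 14), (2, 3), (2, 14), (3, 2), (3, 15), (4, 0), (6, 6), (6, 11), (9, 1), (9, 16), (13, 8), (13, 9), (14, 3), (14, 14), (15, 2), (15, 15), (16, 2), (16, 15)}; affine count = 21; |E(F_17)| = 22.

Discriminant check: Δ ∝ 4a³ + 27b² = 4·10³ + 27·15² = 4·1000 + 27·225 ≡ 11 (mod 17). Nonzero ⇒ E is nonsingular.
For each x ∈ F_17, compute rhs = x³ + 10·x + 15 mod 17, then count y ∈ F_17 with y² ≡ rhs.
  x = 0: rhs = 15, matching y values: 7, 10 (2 points).
  x = 1: rhs = 9, matching y values: 3, 14 (2 points).
  x = 2: rhs = 9, matching y values: 3, 14 (2 points).
  x = 3: rhs = 4, matching y values: 2, 15 (2 points).
  x = 4: rhs = 0, matching y values: 0 (1 points).
  x = 5: rhs = 3, matching y values: none (0 points).
  x = 6: rhs = 2, matching y values: 6, 11 (2 points).
  x = 7: rhs = 3, matching y values: none (0 points).
  x = 8: rhs = 12, matching y values: none (0 points).
  x = 9: rhs = 1, matching y values: 1, 16 (2 points).
  x = 10: rhs = 10, matching y values: none (0 points).
  x = 11: rhs = 11, matching y values: none (0 points).
  x = 12: rhs = 10, matching y values: none (0 points).
  x = 13: rhs = 13, matching y values: 8, 9 (2 points).
  x = 14: rhs = 9, matching y values: 3, 14 (2 points).
  x = 15: rhs = 4, matching y values: 2, 15 (2 points).
  x = 16: rhs = 4, matching y values: 2, 15 (2 points).
Total affine count: 21.
Full point count |E(F_17)| = 21 + 1 = 22.
Hasse bound: |22 − (17+1)| = |4| = 4 ≤ 2√17 ≈ 8.2462 ✓.


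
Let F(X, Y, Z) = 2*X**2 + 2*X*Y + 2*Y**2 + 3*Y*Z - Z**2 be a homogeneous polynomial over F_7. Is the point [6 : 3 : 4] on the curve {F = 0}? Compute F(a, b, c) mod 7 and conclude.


F(6,3,4) ≡ 6 (mod 7); P is NOT on the curve.

Evaluate F(6, 3, 4) term-by-term (mod 7).
  2*X**2 ↦ 2·36·1·1 = 72
  2*X*Y ↦ 2·6·3·1 = 36
  2*Y**2 ↦ 2·1·9·1 = 18
  3*Y*Z ↦ 3·1·3·4 = 36
  -Z**2 ↦ -1·1·1·16 = -16
Sum: F(6, 3, 4) = (72) + (36) + (18) + (36) + (-16) = 146.
Reducing mod 7: 146 ≡ 6 (mod 7).
Since F(a, b, c) ≡ 6 ≠ 0 (mod 7), P does NOT lie on the curve.


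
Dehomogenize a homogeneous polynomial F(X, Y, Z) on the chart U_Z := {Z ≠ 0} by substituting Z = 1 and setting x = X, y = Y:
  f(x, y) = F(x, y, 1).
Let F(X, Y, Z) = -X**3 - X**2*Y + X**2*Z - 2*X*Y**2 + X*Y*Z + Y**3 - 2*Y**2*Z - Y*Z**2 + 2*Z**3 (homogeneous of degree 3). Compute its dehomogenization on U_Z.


f(x, y) = -x**3 - x**2*y + x**2 - 2*x*y**2 + x*y + y**3 - 2*y**2 - y + 2

On U_Z we set Z = 1. Each monomial c·X^i·Y^j·Z^k in F becomes c·x^i·y^j·1^k = c·x^i·y^j.
Substituting Z = 1: F(X, Y, 1) = -x**3 - x**2*y + x**2 - 2*x*y**2 + x*y + y**3 - 2*y**2 - y + 2.
Note: deg(f) ≤ deg(F) = 3; strict inequality happens when F is divisible by Z (lost terms).


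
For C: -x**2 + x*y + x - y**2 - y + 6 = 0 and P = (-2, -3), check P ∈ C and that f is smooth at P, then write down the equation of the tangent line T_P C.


Tangent line at P: 2*x + 3*y + 13 = 0.

Step 1: f(-2, -3) = 0, so P lies on C.
Step 2: partial derivatives
  f_x(x, y) = -2*x + y + 1, f_y(x, y) = x - 2*y - 1.
  f_x(P) = 2, f_y(P) = 3 (gradient nonzero, so P is smooth).
Step 3: tangent line at P: 2·(x − -2) + 3·(y − -3) = 0.
Expanding: 2*x + 3*y + 13 = 0.


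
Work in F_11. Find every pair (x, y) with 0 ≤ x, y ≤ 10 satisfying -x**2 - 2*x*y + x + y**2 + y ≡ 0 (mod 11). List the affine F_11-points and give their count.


Affine F_11-points: {(0, 0), (0, 10), (1, 0), (1, 1), (3, 6), (3, 10), (4, 2), (4, 5), (8, 6), (8, 9), (9, 1), (9, 5)}; count = 12.

For each of the 121 pairs (x, y) ∈ F_11², evaluate f(x, y) mod 11. Record the zeros.
  x = 0: [0↦0, 1↦2, 2↦6, 3↦1, 4↦9, 5↦8, 6↦9, 7↦1, 8↦6, 9↦2, 10↦0]  zeros at y ∈ {0, 10}
  x = 1: [0↦0, 1↦0, 2↦2, 3↦6, 4↦1, 5↦9, 6↦8, 7↦9, 8↦1, 9↦6, 10↦2]  zeros at y ∈ {0, 1}
  x = 2: [0↦9, 1↦7, 2↦7, 3↦9, 4↦2, 5↦8, 6↦5, 7↦4, 8↦5, 9↦8, 10↦2]  zeros at y ∈ ∅
  x = 3: [0↦5, 1↦1, 2↦10, 3↦10, 4↦1, 5↦5, 6↦0, 7↦8, 8↦7, 9↦8, 10↦0]  zeros at y ∈ {6, 10}
  x = 4: [0↦10, 1↦4, 2↦0, 3↦9, 4↦9, 5↦0, 6↦4, 7↦10, 8↦7, 9↦6, 10↦7]  zeros at y ∈ {2, 5}
  x = 5: [0↦2, 1↦5, 2↦10, 3↦6, 4↦4, 5↦4, 6↦6, 7↦10, 8↦5, 9↦2, 10↦1]  zeros at y ∈ ∅
  x = 6: [0↦3, 1↦4, 2↦7, 3↦1, 4↦8, 5↦6, 6↦6, 7↦8, 8↦1, 9↦7, 10↦4]  zeros at y ∈ ∅
  x = 7: [0↦2, 1↦1, 2↦2, 3↦5, 4↦10, 5↦6, 6↦4, 7↦4, 8↦6, 9↦10, 10↦5]  zeros at y ∈ ∅
  x = 8: [0↦10, 1↦7, 2↦6, 3↦7, 4↦10, 5↦4, 6↦0, 7↦9, 8↦9, 9↦0, 10↦4]  zeros at y ∈ {6, 9}
  x = 9: [0↦5, 1↦0, 2↦8, 3↦7, 4↦8, 5↦0, 6↦5, 7↦1, 8↦10, 9↦10, 10↦1]  zeros at y ∈ {1, 5}
  x = 10: [0↦9, 1↦2, 2↦8, 3↦5, 4↦4, 5↦5, 6↦8, 7↦2, 8↦9, 9↦7, 10↦7]  zeros at y ∈ ∅
Collecting zeros: affine points = {(0, 0), (0, 10), (1, 0), (1, 1), (3, 6), (3, 10), (4, 2), (4, 5), (8, 6), (8, 9), (9, 1), (9, 5)}.
Total count |C(F_11)_aff| = 12.


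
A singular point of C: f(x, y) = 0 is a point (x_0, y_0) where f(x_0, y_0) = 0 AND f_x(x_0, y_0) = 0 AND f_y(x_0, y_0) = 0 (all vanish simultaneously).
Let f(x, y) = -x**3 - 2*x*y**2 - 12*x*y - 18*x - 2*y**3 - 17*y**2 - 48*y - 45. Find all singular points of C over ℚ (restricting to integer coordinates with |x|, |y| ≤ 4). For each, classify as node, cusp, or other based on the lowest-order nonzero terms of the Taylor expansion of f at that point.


Singular points: {(0, -3)}; classification: cusp.

Compute partial derivatives:
  f_x = -3*x**2 - 2*y**2 - 12*y - 18.
  f_y = -4*x*y - 12*x - 6*y**2 - 34*y - 48.
Scan x_0 ∈ {−4, ..., 4}. For each x_0, f_y(x_0, y) is a polynomial in y; find its integer roots y ∈ {−4, ..., 4}, then test f_x and f at those candidates.
  x = -4: f_y(-4, y) = -6*y**2 - 18*y; vanishes at y ∈ {-3, 0}. (-4, -3): f_x = -48 ≠ 0; (-4, 0): f_x = -66 ≠ 0.
  x = -3: f_y(-3, y) = -6*y**2 - 22*y - 12; vanishes at y ∈ {-3}. (-3, -3): f_x = -27 ≠ 0.
  x = -2: f_y(-2, y) = -6*y**2 - 26*y - 24; vanishes at y ∈ {-3}. (-2, -3): f_x = -12 ≠ 0.
  x = -1: f_y(-1, y) = -6*y**2 - 30*y - 36; vanishes at y ∈ {-3, -2}. (-1, -3): f_x = -3 ≠ 0; (-1, -2): f_x = -5 ≠ 0.
  x = 0: f_y(0, y) = -6*y**2 - 34*y - 48; vanishes at y ∈ {-3}. (0, -3): f_x = 0, f = 0 — SINGULAR.
  x = 1: f_y(1, y) = -6*y**2 - 38*y - 60; vanishes at y ∈ {-3}. (1, -3): f_x = -3 ≠ 0.
  x = 2: f_y(2, y) = -6*y**2 - 42*y - 72; vanishes at y ∈ {-4, -3}. (2, -4): f_x = -14 ≠ 0; (2, -3): f_x = -12 ≠ 0.
  x = 3: f_y(3, y) = -6*y**2 - 46*y - 84; vanishes at y ∈ {-3}. (3, -3): f_x = -27 ≠ 0.
  x = 4: f_y(4, y) = -6*y**2 - 50*y - 96; vanishes at y ∈ {-3}. (4, -3): f_x = -48 ≠ 0.
Only singular point on the grid: (0, -3).
Classify: substitute x = 0 + u, y = -3 + v and expand: f = -u**3 - 2*u*v**2 - 2*v**3 + v**2.
No constant or linear terms (consistent with a singular point). Quadratic part: v**2. Cubic part: -u**3 - 2*u*v**2 - 2*v**3.
The quadratic part v**2 is a perfect square, so there is a single (double) tangent line v = 0, i.e. y = -3. Restricting the cubic part to that line (v = 0) leaves -u**3 ≠ 0, so f is not divisible by v and the branch is v² ≈ u**3 to lowest order — this is a cusp.
Classification: cusp.


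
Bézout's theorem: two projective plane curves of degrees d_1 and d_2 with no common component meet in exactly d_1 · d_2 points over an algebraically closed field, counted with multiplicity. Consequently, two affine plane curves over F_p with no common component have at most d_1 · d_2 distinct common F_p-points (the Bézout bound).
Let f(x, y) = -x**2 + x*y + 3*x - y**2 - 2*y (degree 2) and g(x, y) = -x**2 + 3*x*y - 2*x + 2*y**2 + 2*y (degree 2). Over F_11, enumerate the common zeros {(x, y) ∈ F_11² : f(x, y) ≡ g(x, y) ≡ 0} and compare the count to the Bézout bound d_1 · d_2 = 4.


Common zeros: {(0, 0), (9, 2)}; count = 2; Bézout bound = 4.

deg(f) = 2, deg(g) = 2, so Bézout bound = 4.
Scan x ∈ F_11. For each x, list the y ∈ F_11 with f(x, y) ≡ 0 and those with g(x, y) ≡ 0 (mod 11); the common zeros in that column are the intersection.
  x = 0: f ≡ 0 at y ∈ {0, 9}; g ≡ 0 at y ∈ {0, 10}; common: {0}.
  x = 1: f ≡ 0 at y ∈ {1, 9}; g ≡ 0 at y ∈ {6, 8}; common: ∅.
  x = 2: f ≡ 0 at y ∈ ∅; g ≡ 0 at y ∈ ∅; common: ∅.
  x = 3: f ≡ 0 at y ∈ {0, 1}; g ≡ 0 at y ∈ ∅; common: ∅.
  x = 4: f ≡ 0 at y ∈ ∅; g ≡ 0 at y ∈ {6, 9}; common: ∅.
  x = 5: f ≡ 0 at y ∈ ∅; g ≡ 0 at y ∈ ∅; common: ∅.
  x = 6: f ≡ 0 at y ∈ ∅; g ≡ 0 at y ∈ {2, 10}; common: ∅.
  x = 7: f ≡ 0 at y ∈ {2, 3}; g ≡ 0 at y ∈ ∅; common: ∅.
  x = 8: f ≡ 0 at y ∈ ∅; g ≡ 0 at y ∈ ∅; common: ∅.
  x = 9: f ≡ 0 at y ∈ {2, 5}; g ≡ 0 at y ∈ {0, 2}; common: {2}.
  x = 10: f ≡ 0 at y ∈ {3, 5}; g ≡ 0 at y ∈ {8, 9}; common: ∅.
Collecting: common zeros = {(0, 0), (9, 2)}, so the count is 2.
Comparison with the Bézout bound: 2 ≤ 4 = deg(f)·deg(g), as expected for curves with no common component (the affine F_11-count falls short of the bound because intersections may lie at infinity, over extension fields, or carry multiplicity).


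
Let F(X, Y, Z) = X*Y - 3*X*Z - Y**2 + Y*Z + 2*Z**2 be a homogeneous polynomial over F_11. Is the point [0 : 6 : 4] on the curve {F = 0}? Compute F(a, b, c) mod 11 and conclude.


F(0,6,4) ≡ 9 (mod 11); P is NOT on the curve.

Evaluate F(0, 6, 4) term-by-term (mod 11).
  X*Y ↦ 1·0·6·1 = 0
  -3*X*Z ↦ -3·0·1·4 = 0
  -Y**2 ↦ -1·1·36·1 = -36
  Y*Z ↦ 1·1·6·4 = 24
  2*Z**2 ↦ 2·1·1·16 = 32
Sum: F(0, 6, 4) = (0) + (0) + (-36) + (24) + (32) = 20.
Reducing mod 11: 20 ≡ 9 (mod 11).
Since F(a, b, c) ≡ 9 ≠ 0 (mod 11), P does NOT lie on the curve.


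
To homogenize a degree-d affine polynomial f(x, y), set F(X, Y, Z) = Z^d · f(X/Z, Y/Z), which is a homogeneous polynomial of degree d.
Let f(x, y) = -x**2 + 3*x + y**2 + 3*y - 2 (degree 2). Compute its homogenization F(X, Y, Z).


F(X, Y, Z) = -X**2 + 3*X*Z + Y**2 + 3*Y*Z - 2*Z**2

deg(f) = 2.
Substitute x = X/Z, y = Y/Z into f, then multiply by Z^2.
  monomial -1·x^2·y^0 ↦ -1·X^2·Y^0·Z^0.
  monomial 3·x^1·y^0 ↦ 3·X^1·Y^0·Z^1.
  monomial 1·x^0·y^2 ↦ 1·X^0·Y^2·Z^0.
  monomial 3·x^0·y^1 ↦ 3·X^0·Y^1·Z^1.
  monomial -2·x^0·y^0 ↦ -2·X^0·Y^0·Z^2.
Collecting: F(X, Y, Z) = -X**2 + 3*X*Z + Y**2 + 3*Y*Z - 2*Z**2.


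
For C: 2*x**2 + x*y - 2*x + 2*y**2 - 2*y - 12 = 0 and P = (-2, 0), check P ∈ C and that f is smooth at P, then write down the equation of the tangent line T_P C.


Tangent line at P: -10*x - 4*y - 20 = 0.

Step 1: f(-2, 0) = 0, so P lies on C.
Step 2: partial derivatives
  f_x(x, y) = 4*x + y - 2, f_y(x, y) = x + 4*y - 2.
  f_x(P) = -10, f_y(P) = -4 (gradient nonzero, so P is smooth).
Step 3: tangent line at P: -10·(x − -2) + -4·(y − 0) = 0.
Expanding: -10*x - 4*y - 20 = 0.


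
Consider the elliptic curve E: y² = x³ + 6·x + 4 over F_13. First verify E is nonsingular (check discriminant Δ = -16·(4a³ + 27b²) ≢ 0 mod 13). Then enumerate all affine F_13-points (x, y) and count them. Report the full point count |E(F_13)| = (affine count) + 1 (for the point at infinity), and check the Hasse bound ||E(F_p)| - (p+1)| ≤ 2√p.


Affine points = {(0, 2), (0, 11), (3, 6), (3, 7), (4, 1), (4, 12), (5, 4), (5, 9), (6, 3), (6, 10), (7, 5), (7, 8), (11, 6), (11, 7), (12, 6), (12, 7)}; affine count = 16; |E(F_13)| = 17.

Discriminant check: Δ ∝ 4a³ + 27b² = 4·6³ + 27·4² = 4·216 + 27·16 ≡ 9 (mod 13). Nonzero ⇒ E is nonsingular.
For each x ∈ F_13, compute rhs = x³ + 6·x + 4 mod 13, then count y ∈ F_13 with y² ≡ rhs.
  x = 0: rhs = 4, matching y values: 2, 11 (2 points).
  x = 1: rhs = 11, matching y values: none (0 points).
  x = 2: rhs = 11, matching y values: none (0 points).
  x = 3: rhs = 10, matching y values: 6, 7 (2 points).
  x = 4: rhs = 1, matching y values: 1, 12 (2 points).
  x = 5: rhs = 3, matching y values: 4, 9 (2 points).
  x = 6: rhs = 9, matching y values: 3, 10 (2 points).
  x = 7: rhs = 12, matching y values: 5, 8 (2 points).
  x = 8: rhs = 5, matching y values: none (0 points).
  x = 9: rhs = 7, matching y values: none (0 points).
  x = 10: rhs = 11, matching y values: none (0 points).
  x = 11: rhs = 10, matching y values: 6, 7 (2 points).
  x = 12: rhs = 10, matching y values: 6, 7 (2 points).
Total affine count: 16.
Full point count |E(F_13)| = 16 + 1 = 17.
Hasse bound: |17 − (13+1)| = |3| = 3 ≤ 2√13 ≈ 7.2111 ✓.


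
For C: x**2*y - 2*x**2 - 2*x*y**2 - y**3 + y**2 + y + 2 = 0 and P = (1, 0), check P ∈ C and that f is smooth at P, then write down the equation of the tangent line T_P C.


Tangent line at P: -4*x + 2*y + 4 = 0.

Step 1: f(1, 0) = 0, so P lies on C.
Step 2: partial derivatives
  f_x(x, y) = 2*x*y - 4*x - 2*y**2, f_y(x, y) = x**2 - 4*x*y - 3*y**2 + 2*y + 1.
  f_x(P) = -4, f_y(P) = 2 (gradient nonzero, so P is smooth).
Step 3: tangent line at P: -4·(x − 1) + 2·(y − 0) = 0.
Expanding: -4*x + 2*y + 4 = 0.


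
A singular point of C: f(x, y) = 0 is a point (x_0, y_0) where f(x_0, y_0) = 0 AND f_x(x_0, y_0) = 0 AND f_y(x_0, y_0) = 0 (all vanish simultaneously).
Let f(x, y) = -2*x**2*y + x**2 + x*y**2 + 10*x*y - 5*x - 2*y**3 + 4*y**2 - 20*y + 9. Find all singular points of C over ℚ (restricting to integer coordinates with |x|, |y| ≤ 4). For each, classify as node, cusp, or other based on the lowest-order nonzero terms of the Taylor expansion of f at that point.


Singular points: {(3, 1)}; classification: node.

Compute partial derivatives:
  f_x = -4*x*y + 2*x + y**2 + 10*y - 5.
  f_y = -2*x**2 + 2*x*y + 10*x - 6*y**2 + 8*y - 20.
Scan x_0 ∈ {−4, ..., 4}. For each x_0, f_y(x_0, y) is a polynomial in y; find its integer roots y ∈ {−4, ..., 4}, then test f_x and f at those candidates.
  x = -4: f_y(-4, y) = -6*y**2 - 92; no integer root y with |y| ≤ 4.
  x = -3: f_y(-3, y) = -6*y**2 + 2*y - 68; no integer root y with |y| ≤ 4.
  x = -2: f_y(-2, y) = -6*y**2 + 4*y - 48; no integer root y with |y| ≤ 4.
  x = -1: f_y(-1, y) = -6*y**2 + 6*y - 32; no integer root y with |y| ≤ 4.
  x = 0: f_y(0, y) = -6*y**2 + 8*y - 20; no integer root y with |y| ≤ 4.
  x = 1: f_y(1, y) = -6*y**2 + 10*y - 12; no integer root y with |y| ≤ 4.
  x = 2: f_y(2, y) = -6*y**2 + 12*y - 8; no integer root y with |y| ≤ 4.
  x = 3: f_y(3, y) = -6*y**2 + 14*y - 8; vanishes at y ∈ {1}. (3, 1): f_x = 0, f = 0 — SINGULAR.
  x = 4: f_y(4, y) = -6*y**2 + 16*y - 12; no integer root y with |y| ≤ 4.
Only singular point on the grid: (3, 1).
Classify: substitute x = 3 + u, y = 1 + v and expand: f = -2*u**2*v - u**2 + u*v**2 - 2*v**3 + v**2.
No constant or linear terms (consistent with a singular point). Quadratic part: -u**2 + v**2. Cubic part: -2*u**2*v + u*v**2 - 2*v**3.
The quadratic part v**2 - u**2 = (v − u)(v + u) splits into two distinct linear factors, so there are two distinct tangent lines y − 1 = ±(x − 3) — this is a node (ordinary double point).
Classification: node.


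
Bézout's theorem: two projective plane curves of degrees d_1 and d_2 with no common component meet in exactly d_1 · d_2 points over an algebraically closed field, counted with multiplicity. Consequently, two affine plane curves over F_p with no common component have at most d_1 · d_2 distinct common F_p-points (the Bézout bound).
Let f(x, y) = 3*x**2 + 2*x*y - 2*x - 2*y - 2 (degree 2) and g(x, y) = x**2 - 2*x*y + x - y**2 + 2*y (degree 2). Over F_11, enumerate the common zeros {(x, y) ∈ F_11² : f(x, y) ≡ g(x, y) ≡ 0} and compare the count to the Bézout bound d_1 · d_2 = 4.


Common zeros: ∅; count = 0; Bézout bound = 4.

deg(f) = 2, deg(g) = 2, so Bézout bound = 4.
Scan x ∈ F_11. For each x, list the y ∈ F_11 with f(x, y) ≡ 0 and those with g(x, y) ≡ 0 (mod 11); the common zeros in that column are the intersection.
  x = 0: f ≡ 0 at y ∈ {10}; g ≡ 0 at y ∈ {0, 2}; common: ∅.
  x = 1: f ≡ 0 at y ∈ ∅; g ≡ 0 at y ∈ ∅; common: ∅.
  x = 2: f ≡ 0 at y ∈ {8}; g ≡ 0 at y ∈ ∅; common: ∅.
  x = 3: f ≡ 0 at y ∈ {9}; g ≡ 0 at y ∈ {2, 5}; common: ∅.
  x = 4: f ≡ 0 at y ∈ {1}; g ≡ 0 at y ∈ ∅; common: ∅.
  x = 5: f ≡ 0 at y ∈ {10}; g ≡ 0 at y ∈ ∅; common: ∅.
  x = 6: f ≡ 0 at y ∈ {6}; g ≡ 0 at y ∈ {5, 7}; common: ∅.
  x = 7: f ≡ 0 at y ∈ {1}; g ≡ 0 at y ∈ {3, 7}; common: ∅.
  x = 8: f ≡ 0 at y ∈ {8}; g ≡ 0 at y ∈ {4}; common: ∅.
  x = 9: f ≡ 0 at y ∈ {6}; g ≡ 0 at y ∈ {3}; common: ∅.
  x = 10: f ≡ 0 at y ∈ {9}; g ≡ 0 at y ∈ {0, 4}; common: ∅.
Collecting: common zeros = ∅, so the count is 0.
Comparison with the Bézout bound: 0 ≤ 4 = deg(f)·deg(g), as expected for curves with no common component (the affine F_11-count falls short of the bound because intersections may lie at infinity, over extension fields, or carry multiplicity).


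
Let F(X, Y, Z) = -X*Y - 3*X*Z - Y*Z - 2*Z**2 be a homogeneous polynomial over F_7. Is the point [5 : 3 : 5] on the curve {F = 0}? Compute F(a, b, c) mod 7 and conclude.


F(5,3,5) ≡ 6 (mod 7); P is NOT on the curve.

Evaluate F(5, 3, 5) term-by-term (mod 7).
  -X*Y ↦ -1·5·3·1 = -15
  -3*X*Z ↦ -3·5·1·5 = -75
  -Y*Z ↦ -1·1·3·5 = -15
  -2*Z**2 ↦ -2·1·1·25 = -50
Sum: F(5, 3, 5) = (-15) + (-75) + (-15) + (-50) = -155.
Reducing mod 7: -155 ≡ 6 (mod 7).
Since F(a, b, c) ≡ 6 ≠ 0 (mod 7), P does NOT lie on the curve.


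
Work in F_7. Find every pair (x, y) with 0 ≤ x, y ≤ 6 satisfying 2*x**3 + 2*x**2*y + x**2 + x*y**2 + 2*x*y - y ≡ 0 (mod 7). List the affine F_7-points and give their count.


Affine F_7-points: {(0, 0), (1, 1), (1, 3), (3, 0), (3, 4), (4, 2), (4, 4), (5, 2), (5, 3), (6, 2), (6, 4)}; count = 11.

For each of the 49 pairs (x, y) ∈ F_7², evaluate f(x, y) mod 7. Record the zeros.
  x = 0: [0↦0, 1↦6, 2↦5, 3↦4, 4↦3, 5↦2, 6↦1]  zeros at y ∈ {0}
  x = 1: [0↦3, 1↦0, 2↦6, 3↦0, 4↦3, 5↦1, 6↦1]  zeros at y ∈ {1, 3}
  x = 2: [0↦6, 1↦5, 2↦1, 3↦1, 4↦5, 5↦6, 6↦4]  zeros at y ∈ ∅
  x = 3: [0↦0, 1↦5, 2↦2, 3↦5, 4↦0, 5↦1, 6↦1]  zeros at y ∈ {0, 4}
  x = 4: [0↦4, 1↦5, 2↦0, 3↦3, 4↦0, 5↦5, 6↦4]  zeros at y ∈ {2, 4}
  x = 5: [0↦2, 1↦3, 2↦0, 3↦0, 4↦3, 5↦2, 6↦4]  zeros at y ∈ {2, 3}
  x = 6: [0↦6, 1↦4, 2↦0, 3↦1, 4↦0, 5↦4, 6↦6]  zeros at y ∈ {2, 4}
Collecting zeros: affine points = {(0, 0), (1, 1), (1, 3), (3, 0), (3, 4), (4, 2), (4, 4), (5, 2), (5, 3), (6, 2), (6, 4)}.
Total count |C(F_7)_aff| = 11.


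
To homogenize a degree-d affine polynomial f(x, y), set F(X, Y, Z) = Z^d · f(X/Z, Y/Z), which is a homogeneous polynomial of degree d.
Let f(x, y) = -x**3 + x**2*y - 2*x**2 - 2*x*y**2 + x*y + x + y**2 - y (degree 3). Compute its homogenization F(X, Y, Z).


F(X, Y, Z) = -X**3 + X**2*Y - 2*X**2*Z - 2*X*Y**2 + X*Y*Z + X*Z**2 + Y**2*Z - Y*Z**2

deg(f) = 3.
Substitute x = X/Z, y = Y/Z into f, then multiply by Z^3.
  monomial -1·x^3·y^0 ↦ -1·X^3·Y^0·Z^0.
  monomial 1·x^2·y^1 ↦ 1·X^2·Y^1·Z^0.
  monomial -2·x^2·y^0 ↦ -2·X^2·Y^0·Z^1.
  monomial -2·x^1·y^2 ↦ -2·X^1·Y^2·Z^0.
  monomial 1·x^1·y^1 ↦ 1·X^1·Y^1·Z^1.
  monomial 1·x^1·y^0 ↦ 1·X^1·Y^0·Z^2.
  monomial 1·x^0·y^2 ↦ 1·X^0·Y^2·Z^1.
  monomial -1·x^0·y^1 ↦ -1·X^0·Y^1·Z^2.
Collecting: F(X, Y, Z) = -X**3 + X**2*Y - 2*X**2*Z - 2*X*Y**2 + X*Y*Z + X*Z**2 + Y**2*Z - Y*Z**2.


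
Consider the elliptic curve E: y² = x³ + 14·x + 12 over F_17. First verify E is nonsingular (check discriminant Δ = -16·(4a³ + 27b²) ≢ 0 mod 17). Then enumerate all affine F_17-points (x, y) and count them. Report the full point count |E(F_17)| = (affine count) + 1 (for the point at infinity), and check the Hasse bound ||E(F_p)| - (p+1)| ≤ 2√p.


Affine points = {(3, 8), (3, 9), (4, 8), (4, 9), (9, 0), (10, 8), (10, 9), (11, 1), (11, 16), (12, 2), (12, 15)}; affine count = 11; |E(F_17)| = 12.

Discriminant check: Δ ∝ 4a³ + 27b² = 4·14³ + 27·12² = 4·2744 + 27·144 ≡ 6 (mod 17). Nonzero ⇒ E is nonsingular.
For each x ∈ F_17, compute rhs = x³ + 14·x + 12 mod 17, then count y ∈ F_17 with y² ≡ rhs.
  x = 0: rhs = 12, matching y values: none (0 points).
  x = 1: rhs = 10, matching y values: none (0 points).
  x = 2: rhs = 14, matching y values: none (0 points).
  x = 3: rhs = 13, matching y values: 8, 9 (2 points).
  x = 4: rhs = 13, matching y values: 8, 9 (2 points).
  x = 5: rhs = 3, matching y values: none (0 points).
  x = 6: rhs = 6, matching y values: none (0 points).
  x = 7: rhs = 11, matching y values: none (0 points).
  x = 8: rhs = 7, matching y values: none (0 points).
  x = 9: rhs = 0, matching y values: 0 (1 points).
  x = 10: rhs = 13, matching y values: 8, 9 (2 points).
  x = 11: rhs = 1, matching y values: 1, 16 (2 points).
  x = 12: rhs = 4, matching y values: 2, 15 (2 points).
  x = 13: rhs = 11, matching y values: none (0 points).
  x = 14: rhs = 11, matching y values: none (0 points).
  x = 15: rhs = 10, matching y values: none (0 points).
  x = 16: rhs = 14, matching y values: none (0 points).
Total affine count: 11.
Full point count |E(F_17)| = 11 + 1 = 12.
Hasse bound: |12 − (17+1)| = |-6| = 6 ≤ 2√17 ≈ 8.2462 ✓.


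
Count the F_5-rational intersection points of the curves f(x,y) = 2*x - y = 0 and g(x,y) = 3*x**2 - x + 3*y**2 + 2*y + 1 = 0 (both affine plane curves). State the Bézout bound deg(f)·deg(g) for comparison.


Common zeros: {(3, 1)}; count = 1; Bézout bound = 2.

deg(f) = 1, deg(g) = 2, so Bézout bound = 2.
Scan x ∈ F_5. For each x, list the y ∈ F_5 with f(x, y) ≡ 0 and those with g(x, y) ≡ 0 (mod 5); the common zeros in that column are the intersection.
  x = 0: f ≡ 0 at y ∈ {0}; g ≡ 0 at y ∈ ∅; common: ∅.
  x = 1: f ≡ 0 at y ∈ {2}; g ≡ 0 at y ∈ ∅; common: ∅.
  x = 2: f ≡ 0 at y ∈ {4}; g ≡ 0 at y ∈ ∅; common: ∅.
  x = 3: f ≡ 0 at y ∈ {1}; g ≡ 0 at y ∈ {0, 1}; common: {1}.
  x = 4: f ≡ 0 at y ∈ {3}; g ≡ 0 at y ∈ {0, 1}; common: ∅.
Collecting: common zeros = {(3, 1)}, so the count is 1.
Comparison with the Bézout bound: 1 ≤ 2 = deg(f)·deg(g), as expected for curves with no common component (the affine F_5-count falls short of the bound because intersections may lie at infinity, over extension fields, or carry multiplicity).


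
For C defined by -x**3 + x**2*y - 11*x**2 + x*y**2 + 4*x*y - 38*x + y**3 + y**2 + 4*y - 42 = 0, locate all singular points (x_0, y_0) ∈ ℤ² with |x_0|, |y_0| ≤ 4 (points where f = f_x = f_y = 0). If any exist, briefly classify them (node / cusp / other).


Singular points: {(-3, 1)}; classification: node.

Compute partial derivatives:
  f_x = -3*x**2 + 2*x*y - 22*x + y**2 + 4*y - 38.
  f_y = x**2 + 2*x*y + 4*x + 3*y**2 + 2*y + 4.
Scan x_0 ∈ {−4, ..., 4}. For each x_0, f_y(x_0, y) is a polynomial in y; find its integer roots y ∈ {−4, ..., 4}, then test f_x and f at those candidates.
  x = -4: f_y(-4, y) = 3*y**2 - 6*y + 4; no integer root y with |y| ≤ 4.
  x = -3: f_y(-3, y) = 3*y**2 - 4*y + 1; vanishes at y ∈ {1}. (-3, 1): f_x = 0, f = 0 — SINGULAR.
  x = -2: f_y(-2, y) = 3*y**2 - 2*y; vanishes at y ∈ {0}. (-2, 0): f_x = -6 ≠ 0.
  x = -1: f_y(-1, y) = 3*y**2 + 1; no integer root y with |y| ≤ 4.
  x = 0: f_y(0, y) = 3*y**2 + 2*y + 4; no integer root y with |y| ≤ 4.
  x = 1: f_y(1, y) = 3*y**2 + 4*y + 9; no integer root y with |y| ≤ 4.
  x = 2: f_y(2, y) = 3*y**2 + 6*y + 16; no integer root y with |y| ≤ 4.
  x = 3: f_y(3, y) = 3*y**2 + 8*y + 25; no integer root y with |y| ≤ 4.
  x = 4: f_y(4, y) = 3*y**2 + 10*y + 36; no integer root y with |y| ≤ 4.
Only singular point on the grid: (-3, 1).
Classify: substitute x = -3 + u, y = 1 + v and expand: f = -u**3 + u**2*v - u**2 + u*v**2 + v**3 + v**2.
No constant or linear terms (consistent with a singular point). Quadratic part: -u**2 + v**2. Cubic part: -u**3 + u**2*v + u*v**2 + v**3.
The quadratic part v**2 - u**2 = (v − u)(v + u) splits into two distinct linear factors, so there are two distinct tangent lines y − 1 = ±(x − -3) — this is a node (ordinary double point).
Classification: node.


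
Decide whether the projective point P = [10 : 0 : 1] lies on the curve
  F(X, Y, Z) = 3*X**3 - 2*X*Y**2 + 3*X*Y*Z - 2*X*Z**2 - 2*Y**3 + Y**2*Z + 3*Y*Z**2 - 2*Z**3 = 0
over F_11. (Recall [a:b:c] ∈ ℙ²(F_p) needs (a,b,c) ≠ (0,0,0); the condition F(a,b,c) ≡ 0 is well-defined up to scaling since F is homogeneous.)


F(10,0,1) ≡ 8 (mod 11); P is NOT on the curve.

Evaluate F(10, 0, 1) term-by-term (mod 11).
  3*X**3 ↦ 3·1000·1·1 = 3000
  -2*X*Y**2 ↦ -2·10·0·1 = 0
  3*X*Y*Z ↦ 3·10·0·1 = 0
  -2*X*Z**2 ↦ -2·10·1·1 = -20
  -2*Y**3 ↦ -2·1·0·1 = 0
  Y**2*Z ↦ 1·1·0·1 = 0
  3*Y*Z**2 ↦ 3·1·0·1 = 0
  -2*Z**3 ↦ -2·1·1·1 = -2
Sum: F(10, 0, 1) = (3000) + (0) + (0) + (-20) + (0) + (0) + (0) + (-2) = 2978.
Reducing mod 11: 2978 ≡ 8 (mod 11).
Since F(a, b, c) ≡ 8 ≠ 0 (mod 11), P does NOT lie on the curve.


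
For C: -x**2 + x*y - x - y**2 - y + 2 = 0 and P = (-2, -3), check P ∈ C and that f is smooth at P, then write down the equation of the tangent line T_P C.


Tangent line at P: 3*y + 9 = 0.

Step 1: f(-2, -3) = 0, so P lies on C.
Step 2: partial derivatives
  f_x(x, y) = -2*x + y - 1, f_y(x, y) = x - 2*y - 1.
  f_x(P) = 0, f_y(P) = 3 (gradient nonzero, so P is smooth).
Step 3: tangent line at P: 0·(x − -2) + 3·(y − -3) = 0.
Expanding: 3*y + 9 = 0.


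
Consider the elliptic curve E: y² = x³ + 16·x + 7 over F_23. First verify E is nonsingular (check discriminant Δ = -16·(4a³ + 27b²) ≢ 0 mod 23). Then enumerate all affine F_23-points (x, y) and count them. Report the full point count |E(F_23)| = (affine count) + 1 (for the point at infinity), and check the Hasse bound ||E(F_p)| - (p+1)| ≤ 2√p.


Affine points = {(1, 1), (1, 22), (2, 1), (2, 22), (3, 6), (3, 17), (7, 5), (7, 18), (8, 7), (8, 16), (9, 11), (9, 12), (12, 8), (12, 15), (14, 10), (14, 13), (16, 9), (16, 14), (18, 3), (18, 20), (20, 1), (20, 22), (21, 6), (21, 17), (22, 6), (22, 17)}; affine count = 26; |E(F_23)| = 27.

Discriminant check: Δ ∝ 4a³ + 27b² = 4·16³ + 27·7² = 4·4096 + 27·49 ≡ 20 (mod 23). Nonzero ⇒ E is nonsingular.
For each x ∈ F_23, compute rhs = x³ + 16·x + 7 mod 23, then count y ∈ F_23 with y² ≡ rhs.
  x = 0: rhs = 7, matching y values: none (0 points).
  x = 1: rhs = 1, matching y values: 1, 22 (2 points).
  x = 2: rhs = 1, matching y values: 1, 22 (2 points).
  x = 3: rhs = 13, matching y values: 6, 17 (2 points).
  x = 4: rhs = 20, matching y values: none (0 points).
  x = 5: rhs = 5, matching y values: none (0 points).
  x = 6: rhs = 20, matching y values: none (0 points).
  x = 7: rhs = 2, matching y values: 5, 18 (2 points).
  x = 8: rhs = 3, matching y values: 7, 16 (2 points).
  x = 9: rhs = 6, matching y values: 11, 12 (2 points).
  x = 10: rhs = 17, matching y values: none (0 points).
  x = 11: rhs = 19, matching y values: none (0 points).
  x = 12: rhs = 18, matching y values: 8, 15 (2 points).
  x = 13: rhs = 20, matching y values: none (0 points).
  x = 14: rhs = 8, matching y values: 10, 13 (2 points).
  x = 15: rhs = 11, matching y values: none (0 points).
  x = 16: rhs = 12, matching y values: 9, 14 (2 points).
  x = 17: rhs = 17, matching y values: none (0 points).
  x = 18: rhs = 9, matching y values: 3, 20 (2 points).
  x = 19: rhs = 17, matching y values: none (0 points).
  x = 20: rhs = 1, matching y values: 1, 22 (2 points).
  x = 21: rhs = 13, matching y values: 6, 17 (2 points).
  x = 22: rhs = 13, matching y values: 6, 17 (2 points).
Total affine count: 26.
Full point count |E(F_23)| = 26 + 1 = 27.
Hasse bound: |27 − (23+1)| = |3| = 3 ≤ 2√23 ≈ 9.5917 ✓.


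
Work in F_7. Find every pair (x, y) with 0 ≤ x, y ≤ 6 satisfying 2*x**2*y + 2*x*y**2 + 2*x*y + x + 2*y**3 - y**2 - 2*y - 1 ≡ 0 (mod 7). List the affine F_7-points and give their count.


Affine F_7-points: {(0, 2), (1, 0), (2, 2), (2, 3), (2, 4), (6, 4)}; count = 6.

For each of the 49 pairs (x, y) ∈ F_7², evaluate f(x, y) mod 7. Record the zeros.
  x = 0: [0↦6, 1↦5, 2↦0, 3↦3, 4↦5, 5↦4, 6↦5]  zeros at y ∈ {2}
  x = 1: [0↦0, 1↦5, 2↦3, 3↦6, 4↦5, 5↦5, 6↦4]  zeros at y ∈ {0}
  x = 2: [0↦1, 1↦2, 2↦0, 3↦0, 4↦0, 5↦5, 6↦6]  zeros at y ∈ {2, 3, 4}
  x = 3: [0↦2, 1↦3, 2↦5, 3↦6, 4↦4, 5↦4, 6↦4]  zeros at y ∈ ∅
  x = 4: [0↦3, 1↦1, 2↦4, 3↦3, 4↦3, 5↦2, 6↦5]  zeros at y ∈ ∅
  x = 5: [0↦4, 1↦3, 2↦4, 3↦5, 4↦4, 5↦6, 6↦2]  zeros at y ∈ ∅
  x = 6: [0↦5, 1↦2, 2↦5, 3↦5, 4↦0, 5↦2, 6↦2]  zeros at y ∈ {4}
Collecting zeros: affine points = {(0, 2), (1, 0), (2, 2), (2, 3), (2, 4), (6, 4)}.
Total count |C(F_7)_aff| = 6.


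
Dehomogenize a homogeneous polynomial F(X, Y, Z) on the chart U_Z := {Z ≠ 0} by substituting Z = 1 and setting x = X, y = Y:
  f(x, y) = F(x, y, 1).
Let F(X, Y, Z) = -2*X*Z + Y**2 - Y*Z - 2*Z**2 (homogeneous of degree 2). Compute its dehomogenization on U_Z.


f(x, y) = -2*x + y**2 - y - 2

On U_Z we set Z = 1. Each monomial c·X^i·Y^j·Z^k in F becomes c·x^i·y^j·1^k = c·x^i·y^j.
Substituting Z = 1: F(X, Y, 1) = -2*x + y**2 - y - 2.
Note: deg(f) ≤ deg(F) = 2; strict inequality happens when F is divisible by Z (lost terms).


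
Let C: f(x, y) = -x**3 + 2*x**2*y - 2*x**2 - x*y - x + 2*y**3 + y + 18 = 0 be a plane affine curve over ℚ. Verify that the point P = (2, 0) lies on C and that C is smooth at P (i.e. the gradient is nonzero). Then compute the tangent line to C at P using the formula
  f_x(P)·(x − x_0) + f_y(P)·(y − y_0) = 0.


Tangent line at P: -21*x + 7*y + 42 = 0.

Step 1: f(2, 0) = 0, so P lies on C.
Step 2: partial derivatives
  f_x(x, y) = -3*x**2 + 4*x*y - 4*x - y - 1, f_y(x, y) = 2*x**2 - x + 6*y**2 + 1.
  f_x(P) = -21, f_y(P) = 7 (gradient nonzero, so P is smooth).
Step 3: tangent line at P: -21·(x − 2) + 7·(y − 0) = 0.
Expanding: -21*x + 7*y + 42 = 0.


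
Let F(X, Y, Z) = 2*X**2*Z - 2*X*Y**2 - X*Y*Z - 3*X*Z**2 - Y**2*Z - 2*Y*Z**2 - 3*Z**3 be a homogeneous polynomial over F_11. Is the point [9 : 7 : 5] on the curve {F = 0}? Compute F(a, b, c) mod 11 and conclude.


F(9,7,5) ≡ 3 (mod 11); P is NOT on the curve.

Evaluate F(9, 7, 5) term-by-term (mod 11).
  2*X**2*Z ↦ 2·81·1·5 = 810
  -2*X*Y**2 ↦ -2·9·49·1 = -882
  -X*Y*Z ↦ -1·9·7·5 = -315
  -3*X*Z**2 ↦ -3·9·1·25 = -675
  -Y**2*Z ↦ -1·1·49·5 = -245
  -2*Y*Z**2 ↦ -2·1·7·25 = -350
  -3*Z**3 ↦ -3·1·1·125 = -375
Sum: F(9, 7, 5) = (810) + (-882) + (-315) + (-675) + (-245) + (-350) + (-375) = -2032.
Reducing mod 11: -2032 ≡ 3 (mod 11).
Since F(a, b, c) ≡ 3 ≠ 0 (mod 11), P does NOT lie on the curve.


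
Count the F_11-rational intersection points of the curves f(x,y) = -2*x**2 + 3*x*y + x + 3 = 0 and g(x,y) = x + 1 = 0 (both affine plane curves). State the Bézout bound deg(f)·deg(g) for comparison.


Common zeros: {(10, 0)}; count = 1; Bézout bound = 2.

deg(f) = 2, deg(g) = 1, so Bézout bound = 2.
Scan x ∈ F_11. For each x, list the y ∈ F_11 with f(x, y) ≡ 0 and those with g(x, y) ≡ 0 (mod 11); the common zeros in that column are the intersection.
  x = 0: f ≡ 0 at y ∈ ∅; g ≡ 0 at y ∈ ∅; common: ∅.
  x = 1: f ≡ 0 at y ∈ {3}; g ≡ 0 at y ∈ ∅; common: ∅.
  x = 2: f ≡ 0 at y ∈ {6}; g ≡ 0 at y ∈ ∅; common: ∅.
  x = 3: f ≡ 0 at y ∈ {5}; g ≡ 0 at y ∈ ∅; common: ∅.
  x = 4: f ≡ 0 at y ∈ {3}; g ≡ 0 at y ∈ ∅; common: ∅.
  x = 5: f ≡ 0 at y ∈ {5}; g ≡ 0 at y ∈ ∅; common: ∅.
  x = 6: f ≡ 0 at y ∈ {9}; g ≡ 0 at y ∈ ∅; common: ∅.
  x = 7: f ≡ 0 at y ∈ {0}; g ≡ 0 at y ∈ ∅; common: ∅.
  x = 8: f ≡ 0 at y ∈ {9}; g ≡ 0 at y ∈ ∅; common: ∅.
  x = 9: f ≡ 0 at y ∈ {8}; g ≡ 0 at y ∈ ∅; common: ∅.
  x = 10: f ≡ 0 at y ∈ {0}; g ≡ 0 at y ∈ {0, 1, 2, 3, 4, 5, 6, 7, 8, 9, 10}; common: {0}.
Collecting: common zeros = {(10, 0)}, so the count is 1.
Comparison with the Bézout bound: 1 ≤ 2 = deg(f)·deg(g), as expected for curves with no common component (the affine F_11-count falls short of the bound because intersections may lie at infinity, over extension fields, or carry multiplicity).
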